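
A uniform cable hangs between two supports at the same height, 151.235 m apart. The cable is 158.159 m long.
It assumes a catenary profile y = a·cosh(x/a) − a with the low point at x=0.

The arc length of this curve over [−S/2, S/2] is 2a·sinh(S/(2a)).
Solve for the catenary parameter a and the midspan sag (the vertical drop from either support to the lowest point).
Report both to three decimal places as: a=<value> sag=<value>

a=145.257 sag=20.131

seed: a₀ = √(S³/(24(L−S))) = √(151.235³/(24·6.924)) = 144.276074
iter 1: u=0.524117  f(a)=+9.572e-02  f'(a)=-9.865e-02  a ← 144.276074 − (+9.572e-02/-9.865e-02) = 145.246469
iter 2: u=0.520615  f(a)=+9.744e-04  f'(a)=-9.665e-02  a ← 145.246469 − (+9.744e-04/-9.665e-02) = 145.256551
iter 3: u=0.520579  f(a)=+1.033e-07  f'(a)=-9.663e-02  a ← 145.256551 − (+1.033e-07/-9.663e-02) = 145.256552
iter 4: u=0.520579  f(a)=+2.842e-14  f'(a)=-9.663e-02  a ← 145.256552 − (+2.842e-14/-9.663e-02) = 145.256552
converged: |Δa| < 1e-12 after 4 iterations
sag = a·(cosh(S/(2a)) − 1) = 145.256552·(cosh(0.520579) − 1) = 20.130972
T_max/T_min = cosh(S/(2a)) = 1.138589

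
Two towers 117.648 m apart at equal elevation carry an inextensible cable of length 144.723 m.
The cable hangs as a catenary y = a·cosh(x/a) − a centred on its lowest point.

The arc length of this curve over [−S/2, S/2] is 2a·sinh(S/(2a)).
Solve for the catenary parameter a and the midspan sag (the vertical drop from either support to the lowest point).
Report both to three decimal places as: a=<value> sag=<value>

a=51.703 sag=37.232

seed: a₀ = √(S³/(24(L−S))) = √(117.648³/(24·27.075)) = 50.059553
iter 1: u=1.175080  f(a)=+1.932e+00  f'(a)=-1.239e+00  a ← 50.059553 − (+1.932e+00/-1.239e+00) = 51.619277
iter 2: u=1.139574  f(a)=+9.397e-02  f'(a)=-1.121e+00  a ← 51.619277 − (+9.397e-02/-1.121e+00) = 51.703117
iter 3: u=1.137726  f(a)=+2.475e-04  f'(a)=-1.115e+00  a ← 51.703117 − (+2.475e-04/-1.115e+00) = 51.703339
iter 4: u=1.137722  f(a)=+1.726e-09  f'(a)=-1.115e+00  a ← 51.703339 − (+1.726e-09/-1.115e+00) = 51.703339
iter 5: u=1.137722  f(a)=-2.842e-14  f'(a)=-1.115e+00  a ← 51.703339 − (-2.842e-14/-1.115e+00) = 51.703339
converged: |Δa| < 1e-12 after 5 iterations
sag = a·(cosh(S/(2a)) − 1) = 51.703339·(cosh(1.137722) − 1) = 37.231592
T_max/T_min = cosh(S/(2a)) = 1.720100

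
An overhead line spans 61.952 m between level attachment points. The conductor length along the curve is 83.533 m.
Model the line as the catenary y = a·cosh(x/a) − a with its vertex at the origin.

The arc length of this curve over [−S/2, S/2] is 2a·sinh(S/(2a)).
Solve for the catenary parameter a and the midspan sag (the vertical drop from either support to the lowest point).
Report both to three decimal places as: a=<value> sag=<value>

seed: a₀ = √(S³/(24(L−S))) = √(61.952³/(24·21.581)) = 21.426024
iter 1: u=1.445719  f(a)=+2.371e+00  f'(a)=-2.468e+00  a ← 21.426024 − (+2.371e+00/-2.468e+00) = 22.386601
iter 2: u=1.383685  f(a)=+1.688e-01  f'(a)=-2.128e+00  a ← 22.386601 − (+1.688e-01/-2.128e+00) = 22.465897
iter 3: u=1.378801  f(a)=+9.999e-04  f'(a)=-2.103e+00  a ← 22.465897 − (+9.999e-04/-2.103e+00) = 22.466373
iter 4: u=1.378772  f(a)=+3.556e-08  f'(a)=-2.103e+00  a ← 22.466373 − (+3.556e-08/-2.103e+00) = 22.466373
iter 5: u=1.378772  f(a)=+0.000e+00  f'(a)=-2.103e+00  a ← 22.466373 − (+0.000e+00/-2.103e+00) = 22.466373
converged: |Δa| < 1e-12 after 5 iterations
sag = a·(cosh(S/(2a)) − 1) = 22.466373·(cosh(1.378772) − 1) = 24.959131
T_max/T_min = cosh(S/(2a)) = 2.110955

a=22.466 sag=24.959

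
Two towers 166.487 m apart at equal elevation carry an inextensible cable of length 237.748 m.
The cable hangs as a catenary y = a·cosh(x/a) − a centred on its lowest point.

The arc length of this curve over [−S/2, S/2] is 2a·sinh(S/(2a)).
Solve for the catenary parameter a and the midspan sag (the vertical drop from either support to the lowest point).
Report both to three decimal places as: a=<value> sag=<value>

seed: a₀ = √(S³/(24(L−S))) = √(166.487³/(24·71.261)) = 51.944422
iter 1: u=1.602549  f(a)=+9.730e+00  f'(a)=-3.516e+00  a ← 51.944422 − (+9.730e+00/-3.516e+00) = 54.711764
iter 2: u=1.521492  f(a)=+8.317e-01  f'(a)=-2.939e+00  a ← 54.711764 − (+8.317e-01/-2.939e+00) = 54.994786
iter 3: u=1.513662  f(a)=+7.331e-03  f'(a)=-2.887e+00  a ← 54.994786 − (+7.331e-03/-2.887e+00) = 54.997325
iter 4: u=1.513592  f(a)=+5.806e-07  f'(a)=-2.887e+00  a ← 54.997325 − (+5.806e-07/-2.887e+00) = 54.997326
iter 5: u=1.513592  f(a)=-8.527e-14  f'(a)=-2.887e+00  a ← 54.997326 − (-8.527e-14/-2.887e+00) = 54.997326
converged: |Δa| < 1e-12 after 5 iterations
sag = a·(cosh(S/(2a)) − 1) = 54.997326·(cosh(1.513592) − 1) = 75.982572
T_max/T_min = cosh(S/(2a)) = 2.381568

a=54.997 sag=75.983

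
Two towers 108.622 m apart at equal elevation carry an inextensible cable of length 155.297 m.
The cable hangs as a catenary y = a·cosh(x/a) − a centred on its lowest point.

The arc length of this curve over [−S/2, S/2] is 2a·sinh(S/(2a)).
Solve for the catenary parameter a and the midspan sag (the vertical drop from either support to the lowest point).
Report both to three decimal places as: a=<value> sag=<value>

a=35.819 sag=49.693

seed: a₀ = √(S³/(24(L−S))) = √(108.622³/(24·46.675)) = 33.824307
iter 1: u=1.605680  f(a)=+6.400e+00  f'(a)=-3.540e+00  a ← 33.824307 − (+6.400e+00/-3.540e+00) = 35.632086
iter 2: u=1.524216  f(a)=+5.489e-01  f'(a)=-2.957e+00  a ← 35.632086 − (+5.489e-01/-2.957e+00) = 35.817725
iter 3: u=1.516316  f(a)=+4.874e-03  f'(a)=-2.904e+00  a ← 35.817725 − (+4.874e-03/-2.904e+00) = 35.819403
iter 4: u=1.516245  f(a)=+3.919e-07  f'(a)=-2.904e+00  a ← 35.819403 − (+3.919e-07/-2.904e+00) = 35.819403
iter 5: u=1.516245  f(a)=+2.842e-14  f'(a)=-2.904e+00  a ← 35.819403 − (+2.842e-14/-2.904e+00) = 35.819403
converged: |Δa| < 1e-12 after 5 iterations
sag = a·(cosh(S/(2a)) − 1) = 35.819403·(cosh(1.516245) − 1) = 49.692697
T_max/T_min = cosh(S/(2a)) = 2.387312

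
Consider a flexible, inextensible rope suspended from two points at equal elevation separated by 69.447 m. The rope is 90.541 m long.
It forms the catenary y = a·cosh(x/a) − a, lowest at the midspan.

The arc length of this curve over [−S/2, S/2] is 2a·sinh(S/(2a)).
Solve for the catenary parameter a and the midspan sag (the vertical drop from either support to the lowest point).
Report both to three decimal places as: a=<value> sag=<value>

seed: a₀ = √(S³/(24(L−S))) = √(69.447³/(24·21.094)) = 25.721432
iter 1: u=1.349983  f(a)=+2.008e+00  f'(a)=-1.959e+00  a ← 25.721432 − (+2.008e+00/-1.959e+00) = 26.746168
iter 2: u=1.298261  f(a)=+1.262e-01  f'(a)=-1.720e+00  a ← 26.746168 − (+1.262e-01/-1.720e+00) = 26.819550
iter 3: u=1.294709  f(a)=+5.728e-04  f'(a)=-1.704e+00  a ← 26.819550 − (+5.728e-04/-1.704e+00) = 26.819887
iter 4: u=1.294692  f(a)=+1.192e-08  f'(a)=-1.704e+00  a ← 26.819887 − (+1.192e-08/-1.704e+00) = 26.819887
iter 5: u=1.294692  f(a)=+0.000e+00  f'(a)=-1.704e+00  a ← 26.819887 − (+0.000e+00/-1.704e+00) = 26.819887
converged: |Δa| < 1e-12 after 5 iterations
sag = a·(cosh(S/(2a)) − 1) = 26.819887·(cosh(1.294692) − 1) = 25.798784
T_max/T_min = cosh(S/(2a)) = 1.961927

a=26.820 sag=25.799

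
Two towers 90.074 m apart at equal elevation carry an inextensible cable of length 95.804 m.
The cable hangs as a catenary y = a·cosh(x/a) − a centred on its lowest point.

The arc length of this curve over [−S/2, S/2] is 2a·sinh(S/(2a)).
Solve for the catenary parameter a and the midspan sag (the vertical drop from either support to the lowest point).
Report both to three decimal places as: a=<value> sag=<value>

a=73.584 sag=14.218

seed: a₀ = √(S³/(24(L−S))) = √(90.074³/(24·5.730)) = 72.898106
iter 1: u=0.617808  f(a)=+1.104e-01  f'(a)=-1.633e-01  a ← 72.898106 − (+1.104e-01/-1.633e-01) = 73.573917
iter 2: u=0.612133  f(a)=+1.553e-03  f'(a)=-1.587e-01  a ← 73.573917 − (+1.553e-03/-1.587e-01) = 73.583704
iter 3: u=0.612051  f(a)=+3.175e-07  f'(a)=-1.587e-01  a ← 73.583704 − (+3.175e-07/-1.587e-01) = 73.583706
iter 4: u=0.612051  f(a)=+1.421e-14  f'(a)=-1.587e-01  a ← 73.583706 − (+1.421e-14/-1.587e-01) = 73.583706
converged: |Δa| < 1e-12 after 4 iterations
sag = a·(cosh(S/(2a)) − 1) = 73.583706·(cosh(0.612051) − 1) = 14.218136
T_max/T_min = cosh(S/(2a)) = 1.193224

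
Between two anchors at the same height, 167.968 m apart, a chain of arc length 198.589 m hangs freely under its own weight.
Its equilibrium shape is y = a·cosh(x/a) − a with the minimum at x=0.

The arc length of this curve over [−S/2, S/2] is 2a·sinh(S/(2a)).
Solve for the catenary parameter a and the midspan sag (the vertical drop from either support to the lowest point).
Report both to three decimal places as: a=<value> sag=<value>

seed: a₀ = √(S³/(24(L−S))) = √(167.968³/(24·30.621)) = 80.301660
iter 1: u=1.045856  f(a)=+1.719e+00  f'(a)=-8.494e-01  a ← 80.301660 − (+1.719e+00/-8.494e-01) = 82.325418
iter 2: u=1.020147  f(a)=+6.713e-02  f'(a)=-7.842e-01  a ← 82.325418 − (+6.713e-02/-7.842e-01) = 82.411015
iter 3: u=1.019087  f(a)=+1.116e-04  f'(a)=-7.816e-01  a ← 82.411015 − (+1.116e-04/-7.816e-01) = 82.411158
iter 4: u=1.019085  f(a)=+3.094e-10  f'(a)=-7.816e-01  a ← 82.411158 − (+3.094e-10/-7.816e-01) = 82.411158
iter 5: u=1.019085  f(a)=+5.684e-14  f'(a)=-7.816e-01  a ← 82.411158 − (+5.684e-14/-7.816e-01) = 82.411158
converged: |Δa| < 1e-12 after 5 iterations
sag = a·(cosh(S/(2a)) − 1) = 82.411158·(cosh(1.019085) − 1) = 46.627583
T_max/T_min = cosh(S/(2a)) = 1.565792

a=82.411 sag=46.628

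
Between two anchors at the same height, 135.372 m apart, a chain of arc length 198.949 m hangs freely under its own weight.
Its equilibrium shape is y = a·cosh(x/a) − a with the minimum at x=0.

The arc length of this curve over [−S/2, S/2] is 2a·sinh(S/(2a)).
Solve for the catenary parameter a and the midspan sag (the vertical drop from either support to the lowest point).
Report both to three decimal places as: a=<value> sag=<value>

seed: a₀ = √(S³/(24(L−S))) = √(135.372³/(24·63.577)) = 40.321588
iter 1: u=1.678654  f(a)=+9.583e+00  f'(a)=-4.136e+00  a ← 40.321588 − (+9.583e+00/-4.136e+00) = 42.638295
iter 2: u=1.587446  f(a)=+8.879e-01  f'(a)=-3.402e+00  a ← 42.638295 − (+8.879e-01/-3.402e+00) = 42.899273
iter 3: u=1.577789  f(a)=+9.343e-03  f'(a)=-3.331e+00  a ← 42.899273 − (+9.343e-03/-3.331e+00) = 42.902078
iter 4: u=1.577686  f(a)=+1.058e-06  f'(a)=-3.330e+00  a ← 42.902078 − (+1.058e-06/-3.330e+00) = 42.902078
iter 5: u=1.577686  f(a)=+0.000e+00  f'(a)=-3.330e+00  a ← 42.902078 − (+0.000e+00/-3.330e+00) = 42.902078
converged: |Δa| < 1e-12 after 5 iterations
sag = a·(cosh(S/(2a)) − 1) = 42.902078·(cosh(1.577686) − 1) = 65.429655
T_max/T_min = cosh(S/(2a)) = 2.525093

a=42.902 sag=65.430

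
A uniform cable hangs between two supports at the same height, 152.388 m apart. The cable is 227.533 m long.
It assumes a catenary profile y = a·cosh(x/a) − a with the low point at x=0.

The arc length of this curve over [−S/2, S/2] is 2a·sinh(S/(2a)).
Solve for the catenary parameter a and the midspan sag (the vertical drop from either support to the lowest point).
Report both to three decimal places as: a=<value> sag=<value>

a=47.261 sag=75.932

seed: a₀ = √(S³/(24(L−S))) = √(152.388³/(24·75.145)) = 44.296610
iter 1: u=1.720086  f(a)=+1.193e+01  f'(a)=-4.509e+00  a ← 44.296610 − (+1.193e+01/-4.509e+00) = 46.943198
iter 2: u=1.623111  f(a)=+1.153e+00  f'(a)=-3.676e+00  a ← 46.943198 − (+1.153e+00/-3.676e+00) = 47.256878
iter 3: u=1.612337  f(a)=+1.331e-02  f'(a)=-3.592e+00  a ← 47.256878 − (+1.331e-02/-3.592e+00) = 47.260584
iter 4: u=1.612210  f(a)=+1.819e-06  f'(a)=-3.591e+00  a ← 47.260584 − (+1.819e-06/-3.591e+00) = 47.260585
iter 5: u=1.612210  f(a)=+1.137e-13  f'(a)=-3.591e+00  a ← 47.260585 − (+1.137e-13/-3.591e+00) = 47.260585
converged: |Δa| < 1e-12 after 5 iterations
sag = a·(cosh(S/(2a)) − 1) = 47.260585·(cosh(1.612210) − 1) = 75.931864
T_max/T_min = cosh(S/(2a)) = 2.606664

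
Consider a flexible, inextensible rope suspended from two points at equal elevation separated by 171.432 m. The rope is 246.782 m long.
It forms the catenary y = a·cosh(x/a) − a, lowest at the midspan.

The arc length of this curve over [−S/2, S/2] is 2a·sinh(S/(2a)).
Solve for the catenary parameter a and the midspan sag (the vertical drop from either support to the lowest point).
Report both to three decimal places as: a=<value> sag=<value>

a=55.961 sag=79.527

seed: a₀ = √(S³/(24(L−S))) = √(171.432³/(24·75.350)) = 52.782577
iter 1: u=1.623945  f(a)=+1.058e+01  f'(a)=-3.683e+00  a ← 52.782577 − (+1.058e+01/-3.683e+00) = 55.656382
iter 2: u=1.540093  f(a)=+9.258e-01  f'(a)=-3.064e+00  a ← 55.656382 − (+9.258e-01/-3.064e+00) = 55.958524
iter 3: u=1.531777  f(a)=+8.585e-03  f'(a)=-3.007e+00  a ← 55.958524 − (+8.585e-03/-3.007e+00) = 55.961378
iter 4: u=1.531699  f(a)=+7.533e-07  f'(a)=-3.007e+00  a ← 55.961378 − (+7.533e-07/-3.007e+00) = 55.961378
iter 5: u=1.531699  f(a)=+0.000e+00  f'(a)=-3.007e+00  a ← 55.961378 − (+0.000e+00/-3.007e+00) = 55.961378
converged: |Δa| < 1e-12 after 5 iterations
sag = a·(cosh(S/(2a)) − 1) = 55.961378·(cosh(1.531699) − 1) = 79.526683
T_max/T_min = cosh(S/(2a)) = 2.421099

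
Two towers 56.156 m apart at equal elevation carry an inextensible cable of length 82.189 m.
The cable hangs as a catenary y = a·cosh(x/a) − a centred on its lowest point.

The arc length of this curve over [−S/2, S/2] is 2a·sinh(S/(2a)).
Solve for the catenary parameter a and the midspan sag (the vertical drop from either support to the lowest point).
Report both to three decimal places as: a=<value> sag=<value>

seed: a₀ = √(S³/(24(L−S))) = √(56.156³/(24·26.033)) = 16.835519
iter 1: u=1.667783  f(a)=+3.870e+00  f'(a)=-4.043e+00  a ← 16.835519 − (+3.870e+00/-4.043e+00) = 17.792722
iter 2: u=1.578061  f(a)=+3.546e-01  f'(a)=-3.333e+00  a ← 17.792722 − (+3.546e-01/-3.333e+00) = 17.899102
iter 3: u=1.568682  f(a)=+3.640e-03  f'(a)=-3.265e+00  a ← 17.899102 − (+3.640e-03/-3.265e+00) = 17.900216
iter 4: u=1.568584  f(a)=+3.922e-07  f'(a)=-3.264e+00  a ← 17.900216 − (+3.922e-07/-3.264e+00) = 17.900217
iter 5: u=1.568584  f(a)=-1.421e-14  f'(a)=-3.264e+00  a ← 17.900217 − (-1.421e-14/-3.264e+00) = 17.900217
converged: |Δa| < 1e-12 after 5 iterations
sag = a·(cosh(S/(2a)) − 1) = 17.900217·(cosh(1.568584) − 1) = 26.923613
T_max/T_min = cosh(S/(2a)) = 2.504094

a=17.900 sag=26.924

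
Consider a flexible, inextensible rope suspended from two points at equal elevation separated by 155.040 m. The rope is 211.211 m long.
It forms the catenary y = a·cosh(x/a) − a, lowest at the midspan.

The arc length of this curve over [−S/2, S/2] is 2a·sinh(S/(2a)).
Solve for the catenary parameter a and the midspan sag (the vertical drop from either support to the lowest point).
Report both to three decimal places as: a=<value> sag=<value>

seed: a₀ = √(S³/(24(L−S))) = √(155.040³/(24·56.171)) = 52.577985
iter 1: u=1.474381  f(a)=+6.431e+00  f'(a)=-2.639e+00  a ← 52.577985 − (+6.431e+00/-2.639e+00) = 55.015158
iter 2: u=1.409066  f(a)=+4.742e-01  f'(a)=-2.263e+00  a ← 55.015158 − (+4.742e-01/-2.263e+00) = 55.224726
iter 3: u=1.403719  f(a)=+3.032e-03  f'(a)=-2.234e+00  a ← 55.224726 − (+3.032e-03/-2.234e+00) = 55.226084
iter 4: u=1.403685  f(a)=+1.257e-07  f'(a)=-2.234e+00  a ← 55.226084 − (+1.257e-07/-2.234e+00) = 55.226084
iter 5: u=1.403685  f(a)=+2.842e-14  f'(a)=-2.234e+00  a ← 55.226084 − (+2.842e-14/-2.234e+00) = 55.226084
converged: |Δa| < 1e-12 after 5 iterations
sag = a·(cosh(S/(2a)) − 1) = 55.226084·(cosh(1.403685) − 1) = 63.947915
T_max/T_min = cosh(S/(2a)) = 2.157930

a=55.226 sag=63.948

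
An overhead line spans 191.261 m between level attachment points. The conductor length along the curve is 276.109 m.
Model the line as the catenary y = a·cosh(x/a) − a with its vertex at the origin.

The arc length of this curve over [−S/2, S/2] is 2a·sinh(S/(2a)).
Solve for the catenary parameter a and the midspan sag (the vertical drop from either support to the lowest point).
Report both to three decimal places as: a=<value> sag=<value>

seed: a₀ = √(S³/(24(L−S))) = √(191.261³/(24·84.848)) = 58.615599
iter 1: u=1.631486  f(a)=+1.203e+01  f'(a)=-3.743e+00  a ← 58.615599 − (+1.203e+01/-3.743e+00) = 61.831231
iter 2: u=1.546637  f(a)=+1.061e+00  f'(a)=-3.109e+00  a ← 61.831231 − (+1.061e+00/-3.109e+00) = 62.172589
iter 3: u=1.538146  f(a)=+1.002e-02  f'(a)=-3.051e+00  a ← 62.172589 − (+1.002e-02/-3.051e+00) = 62.175873
iter 4: u=1.538064  f(a)=+9.111e-07  f'(a)=-3.050e+00  a ← 62.175873 − (+9.111e-07/-3.050e+00) = 62.175873
iter 5: u=1.538064  f(a)=+0.000e+00  f'(a)=-3.050e+00  a ← 62.175873 − (+0.000e+00/-3.050e+00) = 62.175873
converged: |Δa| < 1e-12 after 5 iterations
sag = a·(cosh(S/(2a)) − 1) = 62.175873·(cosh(1.538064) − 1) = 89.233784
T_max/T_min = cosh(S/(2a)) = 2.435183

a=62.176 sag=89.234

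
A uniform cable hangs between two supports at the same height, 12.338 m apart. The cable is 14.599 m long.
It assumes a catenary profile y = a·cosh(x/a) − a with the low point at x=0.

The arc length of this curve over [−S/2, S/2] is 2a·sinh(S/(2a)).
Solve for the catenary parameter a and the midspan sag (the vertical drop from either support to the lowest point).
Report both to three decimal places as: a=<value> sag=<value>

a=6.038 sag=3.435

seed: a₀ = √(S³/(24(L−S))) = √(12.338³/(24·2.261)) = 5.883168
iter 1: u=1.048585  f(a)=+1.276e-01  f'(a)=-8.565e-01  a ← 5.883168 − (+1.276e-01/-8.565e-01) = 6.032148
iter 2: u=1.022687  f(a)=+5.008e-03  f'(a)=-7.905e-01  a ← 6.032148 − (+5.008e-03/-7.905e-01) = 6.038483
iter 3: u=1.021614  f(a)=+8.411e-06  f'(a)=-7.878e-01  a ← 6.038483 − (+8.411e-06/-7.878e-01) = 6.038493
iter 4: u=1.021612  f(a)=+2.381e-11  f'(a)=-7.878e-01  a ← 6.038493 − (+2.381e-11/-7.878e-01) = 6.038493
iter 5: u=1.021612  f(a)=-1.776e-15  f'(a)=-7.878e-01  a ← 6.038493 − (-1.776e-15/-7.878e-01) = 6.038493
converged: |Δa| < 1e-12 after 5 iterations
sag = a·(cosh(S/(2a)) − 1) = 6.038493·(cosh(1.021612) − 1) = 3.434949
T_max/T_min = cosh(S/(2a)) = 1.568842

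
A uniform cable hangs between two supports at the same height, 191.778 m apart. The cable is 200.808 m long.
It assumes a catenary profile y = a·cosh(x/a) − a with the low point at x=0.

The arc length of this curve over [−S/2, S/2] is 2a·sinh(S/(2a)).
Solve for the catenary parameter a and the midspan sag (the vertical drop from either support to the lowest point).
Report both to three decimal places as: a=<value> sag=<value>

a=181.666 sag=25.900

seed: a₀ = √(S³/(24(L−S))) = √(191.778³/(24·9.030)) = 180.405046
iter 1: u=0.531521  f(a)=+1.284e-01  f'(a)=-1.030e-01  a ← 180.405046 − (+1.284e-01/-1.030e-01) = 181.652233
iter 2: u=0.527871  f(a)=+1.344e-03  f'(a)=-1.008e-01  a ← 181.652233 − (+1.344e-03/-1.008e-01) = 181.665563
iter 3: u=0.527833  f(a)=+1.506e-07  f'(a)=-1.008e-01  a ← 181.665563 − (+1.506e-07/-1.008e-01) = 181.665564
iter 4: u=0.527833  f(a)=-2.842e-14  f'(a)=-1.008e-01  a ← 181.665564 − (-2.842e-14/-1.008e-01) = 181.665564
converged: |Δa| < 1e-12 after 4 iterations
sag = a·(cosh(S/(2a)) − 1) = 181.665564·(cosh(0.527833) − 1) = 25.899704
T_max/T_min = cosh(S/(2a)) = 1.142568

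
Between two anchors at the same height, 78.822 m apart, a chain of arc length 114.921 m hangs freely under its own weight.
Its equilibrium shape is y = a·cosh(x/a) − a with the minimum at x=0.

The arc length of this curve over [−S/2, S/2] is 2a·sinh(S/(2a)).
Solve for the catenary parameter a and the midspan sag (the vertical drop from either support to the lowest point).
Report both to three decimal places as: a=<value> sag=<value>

seed: a₀ = √(S³/(24(L−S))) = √(78.822³/(24·36.099)) = 23.774860
iter 1: u=1.657675  f(a)=+5.297e+00  f'(a)=-3.957e+00  a ← 23.774860 − (+5.297e+00/-3.957e+00) = 25.113368
iter 2: u=1.569324  f(a)=+4.802e-01  f'(a)=-3.270e+00  a ← 25.113368 − (+4.802e-01/-3.270e+00) = 25.260251
iter 3: u=1.560198  f(a)=+4.817e-03  f'(a)=-3.204e+00  a ← 25.260251 − (+4.817e-03/-3.204e+00) = 25.261755
iter 4: u=1.560105  f(a)=+4.953e-07  f'(a)=-3.204e+00  a ← 25.261755 − (+4.953e-07/-3.204e+00) = 25.261755
iter 5: u=1.560105  f(a)=+1.421e-14  f'(a)=-3.204e+00  a ← 25.261755 − (+1.421e-14/-3.204e+00) = 25.261755
converged: |Δa| < 1e-12 after 5 iterations
sag = a·(cosh(S/(2a)) − 1) = 25.261755·(cosh(1.560105) − 1) = 37.506592
T_max/T_min = cosh(S/(2a)) = 2.484718

a=25.262 sag=37.507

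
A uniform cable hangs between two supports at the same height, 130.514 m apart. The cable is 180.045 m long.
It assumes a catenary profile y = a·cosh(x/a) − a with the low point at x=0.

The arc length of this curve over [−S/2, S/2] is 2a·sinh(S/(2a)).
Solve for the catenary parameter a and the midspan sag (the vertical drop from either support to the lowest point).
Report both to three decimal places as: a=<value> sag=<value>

seed: a₀ = √(S³/(24(L−S))) = √(130.514³/(24·49.531)) = 43.245556
iter 1: u=1.508987  f(a)=+5.955e+00  f'(a)=-2.857e+00  a ← 43.245556 − (+5.955e+00/-2.857e+00) = 45.330181
iter 2: u=1.439593  f(a)=+4.577e-01  f'(a)=-2.433e+00  a ← 45.330181 − (+4.577e-01/-2.433e+00) = 45.518292
iter 3: u=1.433643  f(a)=+3.201e-03  f'(a)=-2.399e+00  a ← 45.518292 − (+3.201e-03/-2.399e+00) = 45.519627
iter 4: u=1.433601  f(a)=+1.589e-07  f'(a)=-2.399e+00  a ← 45.519627 − (+1.589e-07/-2.399e+00) = 45.519627
iter 5: u=1.433601  f(a)=+2.842e-14  f'(a)=-2.399e+00  a ← 45.519627 − (+2.842e-14/-2.399e+00) = 45.519627
converged: |Δa| < 1e-12 after 5 iterations
sag = a·(cosh(S/(2a)) − 1) = 45.519627·(cosh(1.433601) − 1) = 55.356966
T_max/T_min = cosh(S/(2a)) = 2.216112

a=45.520 sag=55.357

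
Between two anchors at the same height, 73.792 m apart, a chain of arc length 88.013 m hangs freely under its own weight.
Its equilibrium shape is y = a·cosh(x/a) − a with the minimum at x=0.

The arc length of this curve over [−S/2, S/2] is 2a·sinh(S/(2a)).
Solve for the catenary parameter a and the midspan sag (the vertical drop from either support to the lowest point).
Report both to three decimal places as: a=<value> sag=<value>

seed: a₀ = √(S³/(24(L−S))) = √(73.792³/(24·14.221)) = 34.311779
iter 1: u=1.075316  f(a)=+8.452e-01  f'(a)=-9.288e-01  a ← 34.311779 − (+8.452e-01/-9.288e-01) = 35.221742
iter 2: u=1.047535  f(a)=+3.479e-02  f'(a)=-8.538e-01  a ← 35.221742 − (+3.479e-02/-8.538e-01) = 35.262489
iter 3: u=1.046324  f(a)=+6.455e-05  f'(a)=-8.506e-01  a ← 35.262489 − (+6.455e-05/-8.506e-01) = 35.262565
iter 4: u=1.046322  f(a)=+2.231e-10  f'(a)=-8.506e-01  a ← 35.262565 − (+2.231e-10/-8.506e-01) = 35.262565
iter 5: u=1.046322  f(a)=-1.421e-14  f'(a)=-8.506e-01  a ← 35.262565 − (-1.421e-14/-8.506e-01) = 35.262565
converged: |Δa| < 1e-12 after 5 iterations
sag = a·(cosh(S/(2a)) − 1) = 35.262565·(cosh(1.046322) − 1) = 21.129106
T_max/T_min = cosh(S/(2a)) = 1.599194

a=35.263 sag=21.129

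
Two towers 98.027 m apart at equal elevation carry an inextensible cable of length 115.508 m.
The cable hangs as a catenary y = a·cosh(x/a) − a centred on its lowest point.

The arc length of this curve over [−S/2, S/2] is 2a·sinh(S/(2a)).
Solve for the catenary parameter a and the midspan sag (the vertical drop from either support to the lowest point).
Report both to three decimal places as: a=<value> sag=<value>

seed: a₀ = √(S³/(24(L−S))) = √(98.027³/(24·17.481)) = 47.383792
iter 1: u=1.034394  f(a)=+9.594e-01  f'(a)=-8.199e-01  a ← 47.383792 − (+9.594e-01/-8.199e-01) = 48.553962
iter 2: u=1.009464  f(a)=+3.669e-02  f'(a)=-7.582e-01  a ← 48.553962 − (+3.669e-02/-7.582e-01) = 48.602349
iter 3: u=1.008459  f(a)=+5.838e-05  f'(a)=-7.558e-01  a ← 48.602349 − (+5.838e-05/-7.558e-01) = 48.602426
iter 4: u=1.008458  f(a)=+1.483e-10  f'(a)=-7.558e-01  a ← 48.602426 − (+1.483e-10/-7.558e-01) = 48.602426
iter 5: u=1.008458  f(a)=+2.842e-14  f'(a)=-7.558e-01  a ← 48.602426 − (+2.842e-14/-7.558e-01) = 48.602426
converged: |Δa| < 1e-12 after 5 iterations
sag = a·(cosh(S/(2a)) − 1) = 48.602426·(cosh(1.008458) − 1) = 26.880819
T_max/T_min = cosh(S/(2a)) = 1.553076

a=48.602 sag=26.881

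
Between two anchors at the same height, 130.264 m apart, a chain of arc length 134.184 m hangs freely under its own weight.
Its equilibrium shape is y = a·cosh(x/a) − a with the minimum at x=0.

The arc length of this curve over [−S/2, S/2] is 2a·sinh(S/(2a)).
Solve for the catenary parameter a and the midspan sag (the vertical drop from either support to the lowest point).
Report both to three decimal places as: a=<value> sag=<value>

a=153.968 sag=13.983

seed: a₀ = √(S³/(24(L−S))) = √(130.264³/(24·3.920)) = 153.280871
iter 1: u=0.424919  f(a)=+3.554e-02  f'(a)=-5.208e-02  a ← 153.280871 − (+3.554e-02/-5.208e-02) = 153.963347
iter 2: u=0.423036  f(a)=+2.388e-04  f'(a)=-5.138e-02  a ← 153.963347 − (+2.388e-04/-5.138e-02) = 153.967994
iter 3: u=0.423023  f(a)=+1.094e-08  f'(a)=-5.138e-02  a ← 153.967994 − (+1.094e-08/-5.138e-02) = 153.967994
iter 4: u=0.423023  f(a)=+0.000e+00  f'(a)=-5.138e-02  a ← 153.967994 − (+0.000e+00/-5.138e-02) = 153.967994
converged: |Δa| < 1e-12 after 4 iterations
sag = a·(cosh(S/(2a)) − 1) = 153.967994·(cosh(0.423023) − 1) = 13.982831
T_max/T_min = cosh(S/(2a)) = 1.090816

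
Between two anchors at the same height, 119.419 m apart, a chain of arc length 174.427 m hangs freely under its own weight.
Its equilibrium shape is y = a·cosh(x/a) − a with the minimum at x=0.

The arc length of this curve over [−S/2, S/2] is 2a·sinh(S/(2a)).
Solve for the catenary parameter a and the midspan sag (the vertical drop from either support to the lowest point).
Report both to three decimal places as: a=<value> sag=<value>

seed: a₀ = √(S³/(24(L−S))) = √(119.419³/(24·55.008)) = 35.916301
iter 1: u=1.662462  f(a)=+8.121e+00  f'(a)=-3.998e+00  a ← 35.916301 − (+8.121e+00/-3.998e+00) = 37.947832
iter 2: u=1.573463  f(a)=+7.400e-01  f'(a)=-3.300e+00  a ← 37.947832 − (+7.400e-01/-3.300e+00) = 38.172109
iter 3: u=1.564218  f(a)=+7.504e-03  f'(a)=-3.233e+00  a ← 38.172109 − (+7.504e-03/-3.233e+00) = 38.174430
iter 4: u=1.564123  f(a)=+7.890e-07  f'(a)=-3.232e+00  a ← 38.174430 − (+7.890e-07/-3.232e+00) = 38.174431
iter 5: u=1.564123  f(a)=+2.842e-14  f'(a)=-3.232e+00  a ← 38.174431 − (+2.842e-14/-3.232e+00) = 38.174431
converged: |Δa| < 1e-12 after 5 iterations
sag = a·(cosh(S/(2a)) − 1) = 38.174431·(cosh(1.564123) − 1) = 57.027889
T_max/T_min = cosh(S/(2a)) = 2.493877

a=38.174 sag=57.028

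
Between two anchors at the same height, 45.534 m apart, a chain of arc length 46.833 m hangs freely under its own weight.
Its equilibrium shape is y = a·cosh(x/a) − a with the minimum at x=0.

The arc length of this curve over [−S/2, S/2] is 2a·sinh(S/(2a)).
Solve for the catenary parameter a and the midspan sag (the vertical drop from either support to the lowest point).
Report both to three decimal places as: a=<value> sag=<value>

a=55.263 sag=4.756

seed: a₀ = √(S³/(24(L−S))) = √(45.534³/(24·1.299)) = 55.029239
iter 1: u=0.413726  f(a)=+1.116e-02  f'(a)=-4.802e-02  a ← 55.029239 − (+1.116e-02/-4.802e-02) = 55.261680
iter 2: u=0.411985  f(a)=+7.112e-05  f'(a)=-4.741e-02  a ← 55.261680 − (+7.112e-05/-4.741e-02) = 55.263180
iter 3: u=0.411974  f(a)=+2.928e-09  f'(a)=-4.741e-02  a ← 55.263180 − (+2.928e-09/-4.741e-02) = 55.263180
iter 4: u=0.411974  f(a)=-7.105e-15  f'(a)=-4.741e-02  a ← 55.263180 − (-7.105e-15/-4.741e-02) = 55.263180
converged: |Δa| < 1e-12 after 4 iterations
sag = a·(cosh(S/(2a)) − 1) = 55.263180·(cosh(0.411974) − 1) = 4.756413
T_max/T_min = cosh(S/(2a)) = 1.086068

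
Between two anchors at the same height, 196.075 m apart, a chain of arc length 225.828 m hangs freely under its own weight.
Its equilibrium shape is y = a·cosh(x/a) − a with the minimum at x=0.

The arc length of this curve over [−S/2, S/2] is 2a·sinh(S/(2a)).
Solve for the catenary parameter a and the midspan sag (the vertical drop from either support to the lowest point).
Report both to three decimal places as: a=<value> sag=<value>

a=105.007 sag=49.188

seed: a₀ = √(S³/(24(L−S))) = √(196.075³/(24·29.753)) = 102.745387
iter 1: u=0.954179  f(a)=+1.384e+00  f'(a)=-6.336e-01  a ← 102.745387 − (+1.384e+00/-6.336e-01) = 104.929895
iter 2: u=0.934314  f(a)=+4.538e-02  f'(a)=-5.927e-01  a ← 104.929895 − (+4.538e-02/-5.927e-01) = 105.006453
iter 3: u=0.933633  f(a)=+5.243e-05  f'(a)=-5.913e-01  a ← 105.006453 − (+5.243e-05/-5.913e-01) = 105.006542
iter 4: u=0.933632  f(a)=+7.017e-11  f'(a)=-5.913e-01  a ← 105.006542 − (+7.017e-11/-5.913e-01) = 105.006542
iter 5: u=0.933632  f(a)=+0.000e+00  f'(a)=-5.913e-01  a ← 105.006542 − (+0.000e+00/-5.913e-01) = 105.006542
converged: |Δa| < 1e-12 after 5 iterations
sag = a·(cosh(S/(2a)) − 1) = 105.006542·(cosh(0.933632) − 1) = 49.187963
T_max/T_min = cosh(S/(2a)) = 1.468428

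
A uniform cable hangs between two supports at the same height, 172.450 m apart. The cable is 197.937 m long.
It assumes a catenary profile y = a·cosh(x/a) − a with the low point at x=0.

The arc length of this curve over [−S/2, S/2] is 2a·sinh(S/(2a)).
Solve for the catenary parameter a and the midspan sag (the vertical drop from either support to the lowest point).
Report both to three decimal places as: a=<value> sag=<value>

a=93.529 sag=42.642

seed: a₀ = √(S³/(24(L−S))) = √(172.450³/(24·25.487)) = 91.565067
iter 1: u=0.941680  f(a)=+1.154e+00  f'(a)=-6.077e-01  a ← 91.565067 − (+1.154e+00/-6.077e-01) = 93.464509
iter 2: u=0.922543  f(a)=+3.689e-02  f'(a)=-5.694e-01  a ← 93.464509 − (+3.689e-02/-5.694e-01) = 93.529304
iter 3: u=0.921904  f(a)=+4.045e-05  f'(a)=-5.681e-01  a ← 93.529304 − (+4.045e-05/-5.681e-01) = 93.529375
iter 4: u=0.921903  f(a)=+4.871e-11  f'(a)=-5.681e-01  a ← 93.529375 − (+4.871e-11/-5.681e-01) = 93.529375
converged: |Δa| < 1e-12 after 4 iterations
sag = a·(cosh(S/(2a)) − 1) = 93.529375·(cosh(0.921903) − 1) = 42.641503
T_max/T_min = cosh(S/(2a)) = 1.455916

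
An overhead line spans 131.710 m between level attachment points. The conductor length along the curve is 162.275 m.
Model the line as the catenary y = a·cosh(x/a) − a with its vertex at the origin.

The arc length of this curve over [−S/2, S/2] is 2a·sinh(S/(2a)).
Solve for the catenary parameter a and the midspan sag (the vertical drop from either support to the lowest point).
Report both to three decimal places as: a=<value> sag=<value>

a=57.657 sag=41.880

seed: a₀ = √(S³/(24(L−S))) = √(131.710³/(24·30.565)) = 55.809779
iter 1: u=1.179990  f(a)=+2.200e+00  f'(a)=-1.256e+00  a ← 55.809779 − (+2.200e+00/-1.256e+00) = 57.561761
iter 2: u=1.144075  f(a)=+1.078e-01  f'(a)=-1.135e+00  a ← 57.561761 − (+1.078e-01/-1.135e+00) = 57.656748
iter 3: u=1.142191  f(a)=+2.887e-04  f'(a)=-1.129e+00  a ← 57.656748 − (+2.887e-04/-1.129e+00) = 57.657004
iter 4: u=1.142186  f(a)=+2.081e-09  f'(a)=-1.129e+00  a ← 57.657004 − (+2.081e-09/-1.129e+00) = 57.657004
iter 5: u=1.142186  f(a)=+0.000e+00  f'(a)=-1.129e+00  a ← 57.657004 − (+0.000e+00/-1.129e+00) = 57.657004
converged: |Δa| < 1e-12 after 5 iterations
sag = a·(cosh(S/(2a)) − 1) = 57.657004·(cosh(1.142186) − 1) = 41.880045
T_max/T_min = cosh(S/(2a)) = 1.726365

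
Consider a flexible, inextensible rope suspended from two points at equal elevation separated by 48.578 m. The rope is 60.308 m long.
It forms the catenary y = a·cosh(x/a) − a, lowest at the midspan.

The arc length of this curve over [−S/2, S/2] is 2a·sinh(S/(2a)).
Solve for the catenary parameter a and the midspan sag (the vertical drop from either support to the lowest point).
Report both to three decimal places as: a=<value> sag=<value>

a=20.873 sag=15.801

seed: a₀ = √(S³/(24(L−S))) = √(48.578³/(24·11.730)) = 20.179241
iter 1: u=1.203663  f(a)=+8.796e-01  f'(a)=-1.340e+00  a ← 20.179241 − (+8.796e-01/-1.340e+00) = 20.835698
iter 2: u=1.165740  f(a)=+4.475e-02  f'(a)=-1.207e+00  a ← 20.835698 − (+4.475e-02/-1.207e+00) = 20.872778
iter 3: u=1.163669  f(a)=+1.295e-04  f'(a)=-1.200e+00  a ← 20.872778 − (+1.295e-04/-1.200e+00) = 20.872886
iter 4: u=1.163663  f(a)=+1.092e-09  f'(a)=-1.200e+00  a ← 20.872886 − (+1.092e-09/-1.200e+00) = 20.872886
iter 5: u=1.163663  f(a)=-7.105e-15  f'(a)=-1.200e+00  a ← 20.872886 − (-7.105e-15/-1.200e+00) = 20.872886
converged: |Δa| < 1e-12 after 5 iterations
sag = a·(cosh(S/(2a)) − 1) = 20.872886·(cosh(1.163663) − 1) = 15.800552
T_max/T_min = cosh(S/(2a)) = 1.756989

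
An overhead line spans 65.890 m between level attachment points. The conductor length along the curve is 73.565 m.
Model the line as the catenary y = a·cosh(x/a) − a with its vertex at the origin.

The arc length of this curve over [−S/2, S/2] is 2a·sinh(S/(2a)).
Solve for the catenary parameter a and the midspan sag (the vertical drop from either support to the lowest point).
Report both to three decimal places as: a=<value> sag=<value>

a=40.079 sag=14.320

seed: a₀ = √(S³/(24(L−S))) = √(65.890³/(24·7.675)) = 39.408005
iter 1: u=0.835998  f(a)=+2.727e-01  f'(a)=-4.174e-01  a ← 39.408005 − (+2.727e-01/-4.174e-01) = 40.061310
iter 2: u=0.822365  f(a)=+6.929e-03  f'(a)=-3.965e-01  a ← 40.061310 − (+6.929e-03/-3.965e-01) = 40.078788
iter 3: u=0.822006  f(a)=+4.732e-06  f'(a)=-3.959e-01  a ← 40.078788 − (+4.732e-06/-3.959e-01) = 40.078800
iter 4: u=0.822006  f(a)=+2.217e-12  f'(a)=-3.959e-01  a ← 40.078800 − (+2.217e-12/-3.959e-01) = 40.078800
converged: |Δa| < 1e-12 after 4 iterations
sag = a·(cosh(S/(2a)) − 1) = 40.078800·(cosh(0.822006) − 1) = 14.320304
T_max/T_min = cosh(S/(2a)) = 1.357304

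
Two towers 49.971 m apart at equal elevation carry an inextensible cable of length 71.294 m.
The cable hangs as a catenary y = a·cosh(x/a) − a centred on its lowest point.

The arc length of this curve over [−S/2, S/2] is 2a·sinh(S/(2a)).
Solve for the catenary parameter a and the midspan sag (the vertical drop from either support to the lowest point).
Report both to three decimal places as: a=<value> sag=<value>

a=16.530 sag=22.763

seed: a₀ = √(S³/(24(L−S))) = √(49.971³/(24·21.323)) = 15.615190
iter 1: u=1.600077  f(a)=+2.902e+00  f'(a)=-3.497e+00  a ← 15.615190 − (+2.902e+00/-3.497e+00) = 16.444981
iter 2: u=1.519339  f(a)=+2.474e-01  f'(a)=-2.924e+00  a ← 16.444981 − (+2.474e-01/-2.924e+00) = 16.529573
iter 3: u=1.511564  f(a)=+2.168e-03  f'(a)=-2.873e+00  a ← 16.529573 − (+2.168e-03/-2.873e+00) = 16.530328
iter 4: u=1.511495  f(a)=+1.696e-07  f'(a)=-2.873e+00  a ← 16.530328 − (+1.696e-07/-2.873e+00) = 16.530328
iter 5: u=1.511495  f(a)=+0.000e+00  f'(a)=-2.873e+00  a ← 16.530328 − (+0.000e+00/-2.873e+00) = 16.530328
converged: |Δa| < 1e-12 after 5 iterations
sag = a·(cosh(S/(2a)) − 1) = 16.530328·(cosh(1.511495) − 1) = 22.762933
T_max/T_min = cosh(S/(2a)) = 2.377041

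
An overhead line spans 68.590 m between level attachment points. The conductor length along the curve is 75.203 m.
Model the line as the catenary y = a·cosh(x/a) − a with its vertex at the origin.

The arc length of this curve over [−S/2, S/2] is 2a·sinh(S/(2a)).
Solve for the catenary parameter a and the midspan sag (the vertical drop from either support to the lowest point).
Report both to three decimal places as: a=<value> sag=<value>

seed: a₀ = √(S³/(24(L−S))) = √(68.590³/(24·6.613)) = 45.090632
iter 1: u=0.760579  f(a)=+1.939e-01  f'(a)=-3.106e-01  a ← 45.090632 − (+1.939e-01/-3.106e-01) = 45.714920
iter 2: u=0.750193  f(a)=+4.101e-03  f'(a)=-2.976e-01  a ← 45.714920 − (+4.101e-03/-2.976e-01) = 45.728699
iter 3: u=0.749967  f(a)=+1.922e-06  f'(a)=-2.974e-01  a ← 45.728699 − (+1.922e-06/-2.974e-01) = 45.728705
iter 4: u=0.749967  f(a)=+4.263e-13  f'(a)=-2.974e-01  a ← 45.728705 − (+4.263e-13/-2.974e-01) = 45.728705
converged: |Δa| < 1e-12 after 4 iterations
sag = a·(cosh(S/(2a)) − 1) = 45.728705·(cosh(0.749967) − 1) = 13.474228
T_max/T_min = cosh(S/(2a)) = 1.294656

a=45.729 sag=13.474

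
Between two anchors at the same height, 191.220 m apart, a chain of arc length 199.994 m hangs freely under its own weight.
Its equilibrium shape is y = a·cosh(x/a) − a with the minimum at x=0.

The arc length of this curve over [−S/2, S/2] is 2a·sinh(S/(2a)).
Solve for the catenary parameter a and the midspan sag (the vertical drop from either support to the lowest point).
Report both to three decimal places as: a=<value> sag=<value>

seed: a₀ = √(S³/(24(L−S))) = √(191.220³/(24·8.774)) = 182.219787
iter 1: u=0.524696  f(a)=+1.216e-01  f'(a)=-9.898e-02  a ← 182.219787 − (+1.216e-01/-9.898e-02) = 183.448045
iter 2: u=0.521183  f(a)=+1.240e-03  f'(a)=-9.697e-02  a ← 183.448045 − (+1.240e-03/-9.697e-02) = 183.460835
iter 3: u=0.521147  f(a)=+1.320e-07  f'(a)=-9.695e-02  a ← 183.460835 − (+1.320e-07/-9.695e-02) = 183.460836
iter 4: u=0.521147  f(a)=-5.684e-14  f'(a)=-9.695e-02  a ← 183.460836 − (-5.684e-14/-9.695e-02) = 183.460836
converged: |Δa| < 1e-12 after 4 iterations
sag = a·(cosh(S/(2a)) − 1) = 183.460836·(cosh(0.521147) − 1) = 25.482406
T_max/T_min = cosh(S/(2a)) = 1.138898

a=183.461 sag=25.482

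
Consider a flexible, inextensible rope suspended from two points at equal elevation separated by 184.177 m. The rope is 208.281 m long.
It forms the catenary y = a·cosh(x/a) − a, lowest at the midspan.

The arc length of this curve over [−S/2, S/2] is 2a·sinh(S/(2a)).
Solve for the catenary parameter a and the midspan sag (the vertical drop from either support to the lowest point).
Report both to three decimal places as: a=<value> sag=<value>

a=105.902 sag=42.626

seed: a₀ = √(S³/(24(L−S))) = √(184.177³/(24·24.104)) = 103.920903
iter 1: u=0.886140  f(a)=+9.643e-01  f'(a)=-5.014e-01  a ← 103.920903 − (+9.643e-01/-5.014e-01) = 105.844222
iter 2: u=0.870038  f(a)=+2.742e-02  f'(a)=-4.732e-01  a ← 105.844222 − (+2.742e-02/-4.732e-01) = 105.902168
iter 3: u=0.869562  f(a)=+2.361e-05  f'(a)=-4.724e-01  a ← 105.902168 − (+2.361e-05/-4.724e-01) = 105.902218
iter 4: u=0.869562  f(a)=+1.754e-11  f'(a)=-4.724e-01  a ← 105.902218 − (+1.754e-11/-4.724e-01) = 105.902218
converged: |Δa| < 1e-12 after 4 iterations
sag = a·(cosh(S/(2a)) − 1) = 105.902218·(cosh(0.869562) − 1) = 42.625636
T_max/T_min = cosh(S/(2a)) = 1.402500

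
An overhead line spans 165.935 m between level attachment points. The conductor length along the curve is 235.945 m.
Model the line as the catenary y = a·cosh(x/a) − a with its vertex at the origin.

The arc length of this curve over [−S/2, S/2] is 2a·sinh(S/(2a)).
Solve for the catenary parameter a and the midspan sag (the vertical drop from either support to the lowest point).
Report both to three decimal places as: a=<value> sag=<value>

seed: a₀ = √(S³/(24(L−S))) = √(165.935³/(24·70.010)) = 52.146041
iter 1: u=1.591060  f(a)=+9.415e+00  f'(a)=-3.429e+00  a ← 52.146041 − (+9.415e+00/-3.429e+00) = 54.891417
iter 2: u=1.511484  f(a)=+7.946e-01  f'(a)=-2.873e+00  a ← 54.891417 − (+7.946e-01/-2.873e+00) = 55.168017
iter 3: u=1.503906  f(a)=+6.813e-03  f'(a)=-2.824e+00  a ← 55.168017 − (+6.813e-03/-2.824e+00) = 55.170430
iter 4: u=1.503840  f(a)=+5.104e-07  f'(a)=-2.823e+00  a ← 55.170430 − (+5.104e-07/-2.823e+00) = 55.170430
iter 5: u=1.503840  f(a)=-2.842e-14  f'(a)=-2.823e+00  a ← 55.170430 − (-2.842e-14/-2.823e+00) = 55.170430
converged: |Δa| < 1e-12 after 5 iterations
sag = a·(cosh(S/(2a)) − 1) = 55.170430·(cosh(1.503840) − 1) = 75.065076
T_max/T_min = cosh(S/(2a)) = 2.360603

a=55.170 sag=75.065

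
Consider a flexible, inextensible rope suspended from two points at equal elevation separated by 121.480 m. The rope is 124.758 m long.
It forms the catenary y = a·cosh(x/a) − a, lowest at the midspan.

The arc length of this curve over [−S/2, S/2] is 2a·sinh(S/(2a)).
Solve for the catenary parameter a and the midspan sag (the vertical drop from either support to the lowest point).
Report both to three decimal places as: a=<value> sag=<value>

a=151.562 sag=12.335

seed: a₀ = √(S³/(24(L−S))) = √(121.480³/(24·3.278)) = 150.954853
iter 1: u=0.402372  f(a)=+2.664e-02  f'(a)=-4.414e-02  a ← 150.954853 − (+2.664e-02/-4.414e-02) = 151.558387
iter 2: u=0.400770  f(a)=+1.606e-04  f'(a)=-4.361e-02  a ← 151.558387 − (+1.606e-04/-4.361e-02) = 151.562070
iter 3: u=0.400760  f(a)=+5.916e-09  f'(a)=-4.360e-02  a ← 151.562070 − (+5.916e-09/-4.360e-02) = 151.562070
iter 4: u=0.400760  f(a)=+0.000e+00  f'(a)=-4.360e-02  a ← 151.562070 − (+0.000e+00/-4.360e-02) = 151.562070
converged: |Δa| < 1e-12 after 4 iterations
sag = a·(cosh(S/(2a)) − 1) = 151.562070·(cosh(0.400760) − 1) = 12.334851
T_max/T_min = cosh(S/(2a)) = 1.081385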